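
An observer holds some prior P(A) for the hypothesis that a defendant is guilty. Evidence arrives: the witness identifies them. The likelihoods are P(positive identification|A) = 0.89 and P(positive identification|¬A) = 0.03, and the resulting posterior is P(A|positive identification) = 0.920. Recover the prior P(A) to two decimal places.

P(A) = 0.28

In odds form, posterior odds = prior odds × likelihood ratio, so prior odds = posterior odds ÷ LR.
Posterior odds = 0.920/(1−0.920) = 11.5000. LR = 0.89/0.03 = 29.6667.
Prior odds = 11.5000/29.6667 = 0.3876, so P(A) = 0.3876/(1+0.3876) ≈ 0.28.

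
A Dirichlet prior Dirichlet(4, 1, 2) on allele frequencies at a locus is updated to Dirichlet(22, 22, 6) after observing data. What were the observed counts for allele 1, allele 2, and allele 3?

counts (18, 21, 4)

For a Dirichlet(α) prior with multinomial counts c, the posterior is Dirichlet(α + c) componentwise.
Counts are posterior − prior componentwise: 22−4=18, 22−1=21, 6−2=4.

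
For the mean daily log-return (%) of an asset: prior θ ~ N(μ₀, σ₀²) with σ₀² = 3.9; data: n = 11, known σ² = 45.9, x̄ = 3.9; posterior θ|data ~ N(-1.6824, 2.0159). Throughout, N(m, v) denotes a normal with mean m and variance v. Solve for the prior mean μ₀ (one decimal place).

μ₀ = -6.9

With known observation variance, the Normal–Normal posterior has precision τ_n = τ₀ + n/σ² and mean μ_n = (τ₀μ₀ + (n/σ²)x̄)/τ_n.
Here τ₀ = 1/3.9 = 0.256410 and τ_data = 11/45.9 = 0.239651, so τ_n = 0.496061.
Rearranging for μ₀: μ₀ = (μ_n·τ_n − τ_data·x̄)/τ₀ = (-1.6824·0.496061 − 0.239651·3.9) / 0.256410 = -1.769212/0.256410 ≈ -6.9.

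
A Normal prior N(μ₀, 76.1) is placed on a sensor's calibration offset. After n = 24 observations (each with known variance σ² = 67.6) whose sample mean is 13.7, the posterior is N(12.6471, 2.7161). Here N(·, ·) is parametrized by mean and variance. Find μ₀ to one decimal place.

With known observation variance, the Normal–Normal posterior has precision τ_n = τ₀ + n/σ² and mean μ_n = (τ₀μ₀ + (n/σ²)x̄)/τ_n.
Here τ₀ = 1/76.1 = 0.013141 and τ_data = 24/67.6 = 0.355030, so τ_n = 0.368171.
Rearranging for μ₀: μ₀ = (μ_n·τ_n − τ_data·x̄)/τ₀ = (12.6471·0.368171 − 0.355030·13.7) / 0.013141 = -0.207616/0.013141 ≈ -15.8.

μ₀ = -15.8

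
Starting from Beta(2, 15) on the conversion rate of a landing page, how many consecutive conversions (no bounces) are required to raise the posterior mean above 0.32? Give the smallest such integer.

After k conversions and 0 bounces the posterior is Beta(2+k, 15), with mean (2+k)/(2+15+k).
Set (2+k)/(17+k) > 0.32 and solve: k > (0.32·17 − 2)/(1 − 0.32) = 5.059.
The smallest integer exceeding 5.059 is 6, and checking k=6: (8)/(23) = 0.3478 > 0.32.

k = 6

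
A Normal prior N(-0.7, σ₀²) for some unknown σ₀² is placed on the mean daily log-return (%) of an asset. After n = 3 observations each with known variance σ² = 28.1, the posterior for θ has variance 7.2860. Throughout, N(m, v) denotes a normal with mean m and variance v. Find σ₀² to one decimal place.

σ₀² = 32.8

Posterior precision equals prior precision plus data precision: 1/σ_n² = 1/σ₀² + n/σ².
So 1/σ₀² = 1/7.2860 − 3/28.1 = 0.137250 − 0.106762 = 0.030488.
Hence σ₀² = 1/0.030488 ≈ 32.8.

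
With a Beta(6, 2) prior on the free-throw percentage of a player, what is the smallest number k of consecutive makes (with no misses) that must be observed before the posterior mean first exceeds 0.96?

k = 43

After k makes and 0 misses the posterior is Beta(6+k, 2), with mean (6+k)/(6+2+k).
Set (6+k)/(8+k) > 0.96 and solve: k > (0.96·8 − 6)/(1 − 0.96) = 42.000.
The smallest integer exceeding 42.000 is 43.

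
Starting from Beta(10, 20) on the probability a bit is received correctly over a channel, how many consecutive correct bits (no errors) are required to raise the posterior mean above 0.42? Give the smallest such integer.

k = 5

After k correct bits and 0 errors the posterior is Beta(10+k, 20), with mean (10+k)/(10+20+k).
Set (10+k)/(30+k) > 0.42 and solve: k > (0.42·30 − 10)/(1 − 0.42) = 4.483.
The smallest integer exceeding 4.483 is 5.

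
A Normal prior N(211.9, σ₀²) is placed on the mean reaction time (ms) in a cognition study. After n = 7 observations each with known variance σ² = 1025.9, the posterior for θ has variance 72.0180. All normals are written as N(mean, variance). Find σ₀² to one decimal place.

σ₀² = 141.6

Posterior precision equals prior precision plus data precision: 1/σ_n² = 1/σ₀² + n/σ².
So 1/σ₀² = 1/72.0180 − 7/1025.9 = 0.013885 − 0.006823 = 0.007062.
Hence σ₀² = 1/0.007062 ≈ 141.6.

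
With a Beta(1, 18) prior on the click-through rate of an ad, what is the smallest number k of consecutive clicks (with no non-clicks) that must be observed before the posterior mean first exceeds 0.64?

k = 32

After k clicks and 0 non-clicks the posterior is Beta(1+k, 18), with mean (1+k)/(1+18+k).
Set (1+k)/(19+k) > 0.64 and solve: k > (0.64·19 − 1)/(1 − 0.64) = 31.000.
The smallest integer exceeding 31.000 is 32, and checking k=32: (33)/(51) = 0.6471 > 0.64.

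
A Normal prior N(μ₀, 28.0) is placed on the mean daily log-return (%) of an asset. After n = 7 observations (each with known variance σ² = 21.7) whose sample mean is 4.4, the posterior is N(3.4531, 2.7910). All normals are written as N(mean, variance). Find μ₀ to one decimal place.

The posterior mean is a precision-weighted average: μ_n = (τ₀μ₀ + τ_data·x̄)/(τ₀+τ_data), with τ₀=1/σ₀² and τ_data=n/σ².
Here τ₀ = 1/28.0 = 0.035714 and τ_data = 7/21.7 = 0.322581, so τ_n = 0.358295.
Rearranging for μ₀: μ₀ = (μ_n·τ_n − τ_data·x̄)/τ₀ = (3.4531·0.358295 − 0.322581·4.4) / 0.035714 = -0.182128/0.035714 ≈ -5.1.

μ₀ = -5.1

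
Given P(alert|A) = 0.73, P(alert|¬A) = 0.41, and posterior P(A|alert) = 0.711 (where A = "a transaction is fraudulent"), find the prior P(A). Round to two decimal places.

P(A) = 0.58

In odds form, posterior odds = prior odds × likelihood ratio, so prior odds = posterior odds ÷ LR.
Posterior odds = 0.711/(1−0.711) = 2.4602. LR = 0.73/0.41 = 1.7805.
Prior odds = 2.4602/1.7805 = 1.3817, so P(A) = 1.3817/(1+1.3817) ≈ 0.58.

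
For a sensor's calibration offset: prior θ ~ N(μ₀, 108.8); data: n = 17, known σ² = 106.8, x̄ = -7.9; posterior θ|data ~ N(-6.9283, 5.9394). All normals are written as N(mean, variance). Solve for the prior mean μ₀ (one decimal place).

μ₀ = 9.9

With known observation variance, the Normal–Normal posterior has precision τ_n = τ₀ + n/σ² and mean μ_n = (τ₀μ₀ + (n/σ²)x̄)/τ_n.
Here τ₀ = 1/108.8 = 0.009191 and τ_data = 17/106.8 = 0.159176, so τ_n = 0.168367.
Rearranging for μ₀: μ₀ = (μ_n·τ_n − τ_data·x̄)/τ₀ = (-6.9283·0.168367 − 0.159176·-7.9) / 0.009191 = 0.090993/0.009191 ≈ 9.9.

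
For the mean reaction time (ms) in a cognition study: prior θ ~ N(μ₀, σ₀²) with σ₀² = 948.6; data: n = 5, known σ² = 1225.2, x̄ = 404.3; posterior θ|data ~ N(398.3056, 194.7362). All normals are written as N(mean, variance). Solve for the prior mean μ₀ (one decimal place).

With known observation variance, the Normal–Normal posterior has precision τ_n = τ₀ + n/σ² and mean μ_n = (τ₀μ₀ + (n/σ²)x̄)/τ_n.
Here τ₀ = 1/948.6 = 0.001054 and τ_data = 5/1225.2 = 0.004081, so τ_n = 0.005135.
Rearranging for μ₀: μ₀ = (μ_n·τ_n − τ_data·x̄)/τ₀ = (398.3056·0.005135 − 0.004081·404.3) / 0.001054 = 0.395351/0.001054 ≈ 375.1.

μ₀ = 375.1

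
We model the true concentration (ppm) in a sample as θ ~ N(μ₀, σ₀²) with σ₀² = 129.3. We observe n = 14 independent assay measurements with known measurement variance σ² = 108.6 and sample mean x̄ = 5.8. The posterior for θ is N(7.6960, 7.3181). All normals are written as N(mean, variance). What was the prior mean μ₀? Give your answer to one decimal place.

μ₀ = 39.3

With known observation variance, the Normal–Normal posterior has precision τ_n = τ₀ + n/σ² and mean μ_n = (τ₀μ₀ + (n/σ²)x̄)/τ_n.
Here τ₀ = 1/129.3 = 0.007734 and τ_data = 14/108.6 = 0.128913, so τ_n = 0.136647.
Rearranging for μ₀: μ₀ = (μ_n·τ_n − τ_data·x̄)/τ₀ = (7.6960·0.136647 − 0.128913·5.8) / 0.007734 = 0.303940/0.007734 ≈ 39.3.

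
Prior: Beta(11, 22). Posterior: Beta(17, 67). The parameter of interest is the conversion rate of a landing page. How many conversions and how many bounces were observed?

6 conversions and 45 bounces

A Beta(a, b) prior with s successes and f failures in binomial data gives a Beta(a+s, b+f) posterior.
So s = 17 − 11 = 6 and f = 67 − 22 = 45.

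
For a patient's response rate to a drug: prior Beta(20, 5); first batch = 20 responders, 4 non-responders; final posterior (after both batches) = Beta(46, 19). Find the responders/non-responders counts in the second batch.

Because Beta–binomial updating is additive in the counts, the combined data contributed (α_post−α_prior, β_post−β_prior) successes and failures.
Total across both batches: 46−20=26 responders, 19−5=14 non-responders.
Subtract the first batch: 26−20=6 responders and 14−4=10 non-responders.

6 responders and 10 non-responders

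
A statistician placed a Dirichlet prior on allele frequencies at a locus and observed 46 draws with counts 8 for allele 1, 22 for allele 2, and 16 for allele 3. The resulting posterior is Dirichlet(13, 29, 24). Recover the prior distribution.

For a Dirichlet(α) prior with multinomial counts c, the posterior is Dirichlet(α + c) componentwise.
Subtract each count from the matching posterior parameter: 13−8=5, 29−22=7, 24−16=8.

Dirichlet(5, 7, 8)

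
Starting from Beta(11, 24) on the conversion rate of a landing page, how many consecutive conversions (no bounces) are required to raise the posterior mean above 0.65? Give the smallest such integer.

After k conversions and 0 bounces the posterior is Beta(11+k, 24), with mean (11+k)/(11+24+k).
Set (11+k)/(35+k) > 0.65 and solve: k > (0.65·35 − 11)/(1 − 0.65) = 33.571.
The smallest integer exceeding 33.571 is 34, and checking k=34: (45)/(69) = 0.6522 > 0.65.

k = 34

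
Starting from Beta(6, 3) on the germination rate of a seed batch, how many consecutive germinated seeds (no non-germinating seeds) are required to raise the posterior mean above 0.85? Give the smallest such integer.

k = 12

After k germinated seeds and 0 non-germinating seeds the posterior is Beta(6+k, 3), with mean (6+k)/(6+3+k).
Set (6+k)/(9+k) > 0.85 and solve: k > (0.85·9 − 6)/(1 − 0.85) = 11.000.
The smallest integer exceeding 11.000 is 12.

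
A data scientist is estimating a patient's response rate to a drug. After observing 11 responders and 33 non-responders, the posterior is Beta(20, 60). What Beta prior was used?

A Beta(α, β) prior with s successes and f failures in binomial data gives a Beta(α+s, β+f) posterior.
Subtract the data counts: 20−11=9, 60−33=27.

Beta(9, 27)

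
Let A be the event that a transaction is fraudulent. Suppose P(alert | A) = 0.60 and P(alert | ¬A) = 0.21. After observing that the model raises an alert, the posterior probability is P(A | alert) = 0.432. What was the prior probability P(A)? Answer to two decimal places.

In odds form, posterior odds = prior odds × likelihood ratio, so prior odds = posterior odds ÷ LR.
Posterior odds = 0.432/(1−0.432) = 0.7606. LR = 0.60/0.21 = 2.8571.
Prior odds = 0.7606/2.8571 = 0.2662, so P(A) = 0.2662/(1+0.2662) ≈ 0.21.

P(A) = 0.21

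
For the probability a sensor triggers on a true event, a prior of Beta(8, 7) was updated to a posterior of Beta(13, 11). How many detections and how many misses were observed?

Under Beta–binomial conjugacy the posterior parameters are (α+s, β+f).
So s = 13 − 8 = 5 and f = 11 − 7 = 4.

5 detections and 4 misses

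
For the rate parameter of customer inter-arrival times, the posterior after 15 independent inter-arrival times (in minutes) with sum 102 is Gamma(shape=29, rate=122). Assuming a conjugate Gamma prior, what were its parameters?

Gamma(shape=14, rate=20)

Gamma–exponential conjugacy: posterior shape = α + n, posterior rate = β + Σtᵢ.
So α = 29 − 15 = 14 and β = 122 − 102 = 20.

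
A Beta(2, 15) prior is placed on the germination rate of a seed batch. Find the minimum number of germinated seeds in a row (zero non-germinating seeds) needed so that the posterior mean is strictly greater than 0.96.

After k germinated seeds and 0 non-germinating seeds the posterior is Beta(2+k, 15), with mean (2+k)/(2+15+k).
Set (2+k)/(17+k) > 0.96 and solve: k > (0.96·17 − 2)/(1 − 0.96) = 358.000.
The smallest integer exceeding 358.000 is 359, and checking k=359: (361)/(376) = 0.9601 > 0.96.

k = 359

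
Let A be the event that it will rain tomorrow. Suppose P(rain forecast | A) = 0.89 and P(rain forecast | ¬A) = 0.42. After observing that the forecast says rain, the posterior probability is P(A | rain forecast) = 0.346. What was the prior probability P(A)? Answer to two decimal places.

In odds form, posterior odds = prior odds × likelihood ratio, so prior odds = posterior odds ÷ LR.
Posterior odds = 0.346/(1−0.346) = 0.5291. LR = 0.89/0.42 = 2.1190.
Prior odds = 0.5291/2.1190 = 0.2497, so P(A) = 0.2497/(1+0.2497) ≈ 0.20.

P(A) = 0.20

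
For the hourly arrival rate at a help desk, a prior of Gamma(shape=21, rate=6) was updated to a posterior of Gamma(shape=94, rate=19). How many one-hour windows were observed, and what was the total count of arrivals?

A Gamma(α, β) prior (rate parametrization) on a Poisson rate with n observations summing to S gives posterior Gamma(α+S, β+n).
Matching: Σxᵢ = 94 − 21 = 73 and n = 19 − 6 = 13.

n = 13 one-hour windows with total 73 arrivals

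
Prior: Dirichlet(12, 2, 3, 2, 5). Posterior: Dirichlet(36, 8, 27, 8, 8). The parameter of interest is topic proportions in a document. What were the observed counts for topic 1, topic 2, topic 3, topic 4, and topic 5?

counts (24, 6, 24, 6, 3)

For a Dirichlet(α) prior with multinomial counts c, the posterior is Dirichlet(α + c) componentwise.
Counts are posterior − prior componentwise: 36−12=24, 8−2=6, 27−3=24, 8−2=6, 8−5=3.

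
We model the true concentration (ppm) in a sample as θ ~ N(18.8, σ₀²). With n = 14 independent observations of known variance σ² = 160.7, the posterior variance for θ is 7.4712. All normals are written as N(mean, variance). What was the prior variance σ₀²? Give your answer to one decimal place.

σ₀² = 21.4

For the Normal–Normal model with known σ², precisions add: τ_n = τ₀ + n/σ².
So 1/σ₀² = 1/7.4712 − 14/160.7 = 0.133847 − 0.087119 = 0.046728.
Hence σ₀² = 1/0.046728 ≈ 21.4.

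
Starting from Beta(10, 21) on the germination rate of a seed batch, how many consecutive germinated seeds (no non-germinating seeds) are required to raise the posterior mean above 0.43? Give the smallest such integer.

k = 6

After k germinated seeds and 0 non-germinating seeds the posterior is Beta(10+k, 21), with mean (10+k)/(10+21+k).
Set (10+k)/(31+k) > 0.43 and solve: k > (0.43·31 − 10)/(1 − 0.43) = 5.842.
The smallest integer exceeding 5.842 is 6.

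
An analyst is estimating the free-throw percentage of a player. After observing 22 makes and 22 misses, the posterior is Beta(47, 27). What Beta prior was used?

Beta(25, 5)

A Beta(a, b) prior with s successes and f failures in binomial data gives a Beta(a+s, b+f) posterior.
So a = 47 − 22 = 25 and b = 27 − 22 = 5.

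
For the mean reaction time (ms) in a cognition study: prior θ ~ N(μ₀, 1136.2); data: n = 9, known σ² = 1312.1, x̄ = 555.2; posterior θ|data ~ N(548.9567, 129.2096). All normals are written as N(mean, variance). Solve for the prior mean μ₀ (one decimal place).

μ₀ = 500.3

With known observation variance, the Normal–Normal posterior has precision τ_n = τ₀ + n/σ² and mean μ_n = (τ₀μ₀ + (n/σ²)x̄)/τ_n.
Here τ₀ = 1/1136.2 = 0.000880 and τ_data = 9/1312.1 = 0.006859, so τ_n = 0.007739.
Rearranging for μ₀: μ₀ = (μ_n·τ_n − τ_data·x̄)/τ₀ = (548.9567·0.007739 − 0.006859·555.2) / 0.000880 = 0.440259/0.000880 ≈ 500.3.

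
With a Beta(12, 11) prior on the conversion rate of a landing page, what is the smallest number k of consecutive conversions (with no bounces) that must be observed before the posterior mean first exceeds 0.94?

k = 161

After k conversions and 0 bounces the posterior is Beta(12+k, 11), with mean (12+k)/(12+11+k).
Set (12+k)/(23+k) > 0.94 and solve: k > (0.94·23 − 12)/(1 − 0.94) = 160.333.
The smallest integer exceeding 160.333 is 161, and checking k=161: (173)/(184) = 0.9402 > 0.94.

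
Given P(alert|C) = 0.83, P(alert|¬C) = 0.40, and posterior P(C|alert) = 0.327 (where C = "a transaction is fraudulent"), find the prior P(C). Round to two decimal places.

In odds form, posterior odds = prior odds × likelihood ratio, so prior odds = posterior odds ÷ LR.
Posterior odds = 0.327/(1−0.327) = 0.4859. LR = 0.83/0.40 = 2.0750.
Prior odds = 0.4859/2.0750 = 0.2342, so P(C) = 0.2342/(1+0.2342) ≈ 0.19.

P(C) = 0.19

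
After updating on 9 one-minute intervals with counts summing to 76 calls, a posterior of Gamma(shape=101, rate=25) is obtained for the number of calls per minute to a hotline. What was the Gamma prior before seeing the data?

A Gamma(α, β) prior (rate parametrization) on a Poisson rate with n observations summing to S gives posterior Gamma(α+S, β+n).
So α = 101 − 76 = 25 and β = 25 − 9 = 16.

Gamma(shape=25, rate=16)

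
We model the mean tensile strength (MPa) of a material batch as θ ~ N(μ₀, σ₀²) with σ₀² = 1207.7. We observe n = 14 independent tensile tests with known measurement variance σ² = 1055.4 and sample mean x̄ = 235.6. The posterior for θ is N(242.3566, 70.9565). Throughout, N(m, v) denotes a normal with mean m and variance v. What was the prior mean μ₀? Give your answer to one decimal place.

μ₀ = 350.6

The posterior mean is a precision-weighted average: μ_n = (τ₀μ₀ + τ_data·x̄)/(τ₀+τ_data), with τ₀=1/σ₀² and τ_data=n/σ².
Here τ₀ = 1/1207.7 = 0.000828 and τ_data = 14/1055.4 = 0.013265, so τ_n = 0.014093.
Rearranging for μ₀: μ₀ = (μ_n·τ_n − τ_data·x̄)/τ₀ = (242.3566·0.014093 − 0.013265·235.6) / 0.000828 = 0.290298/0.000828 ≈ 350.6.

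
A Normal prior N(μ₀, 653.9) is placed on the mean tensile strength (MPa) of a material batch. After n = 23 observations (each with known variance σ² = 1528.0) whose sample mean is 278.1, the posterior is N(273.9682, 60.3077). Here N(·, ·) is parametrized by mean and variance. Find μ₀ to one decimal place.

μ₀ = 233.3

The posterior mean is a precision-weighted average: μ_n = (τ₀μ₀ + τ_data·x̄)/(τ₀+τ_data), with τ₀=1/σ₀² and τ_data=n/σ².
Here τ₀ = 1/653.9 = 0.001529 and τ_data = 23/1528.0 = 0.015052, so τ_n = 0.016581.
Rearranging for μ₀: μ₀ = (μ_n·τ_n − τ_data·x̄)/τ₀ = (273.9682·0.016581 − 0.015052·278.1) / 0.001529 = 0.356706/0.001529 ≈ 233.3.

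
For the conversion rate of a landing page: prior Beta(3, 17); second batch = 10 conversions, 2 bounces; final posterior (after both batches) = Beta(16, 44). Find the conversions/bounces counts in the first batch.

3 conversions and 25 bounces

Sequential conjugate updates are equivalent to a single update on the pooled data, so total successes = posterior α − prior α and total failures = posterior β − prior β.
Total across both batches: 16−3=13 conversions, 44−17=27 bounces.
Subtract the second batch: 13−10=3 conversions and 27−2=25 bounces.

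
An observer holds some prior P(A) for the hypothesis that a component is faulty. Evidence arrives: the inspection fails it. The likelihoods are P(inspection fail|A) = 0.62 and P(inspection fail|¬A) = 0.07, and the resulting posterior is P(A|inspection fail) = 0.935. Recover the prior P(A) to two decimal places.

P(A) = 0.62

Bayes' rule in odds form gives O(A|E) = O(A)·[P(E|A)/P(E|¬A)], hence O(A) = O(A|E)/LR.
Posterior odds = 0.935/(1−0.935) = 14.3846. LR = 0.62/0.07 = 8.8571.
Prior odds = 14.3846/8.8571 = 1.6241, so P(A) = 1.6241/(1+1.6241) ≈ 0.62.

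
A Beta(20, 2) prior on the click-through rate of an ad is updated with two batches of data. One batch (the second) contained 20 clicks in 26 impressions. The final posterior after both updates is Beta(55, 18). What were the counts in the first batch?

15 clicks and 10 non-clicks

Because Beta–binomial updating is additive in the counts, the combined data contributed (α_post−α_prior, β_post−β_prior) successes and failures.
Total across both batches: 55−20=35 clicks, 18−2=16 non-clicks.
Subtract the second batch: 35−20=15 clicks and 16−6=10 non-clicks.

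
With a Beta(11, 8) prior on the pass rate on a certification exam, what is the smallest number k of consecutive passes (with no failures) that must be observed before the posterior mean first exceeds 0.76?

k = 15

After k passes and 0 failures the posterior is Beta(11+k, 8), with mean (11+k)/(11+8+k).
Set (11+k)/(19+k) > 0.76 and solve: k > (0.76·19 − 11)/(1 − 0.76) = 14.333.
The smallest integer exceeding 14.333 is 15, and checking k=15: (26)/(34) = 0.7647 > 0.76.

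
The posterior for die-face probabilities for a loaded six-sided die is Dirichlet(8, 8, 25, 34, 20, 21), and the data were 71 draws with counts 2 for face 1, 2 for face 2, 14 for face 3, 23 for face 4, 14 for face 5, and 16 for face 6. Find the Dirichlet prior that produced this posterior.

Dirichlet(6, 6, 11, 11, 6, 5)

For a Dirichlet(α) prior with multinomial counts c, the posterior is Dirichlet(α + c) componentwise.
Subtract each count from the matching posterior parameter: 8−2=6, 8−2=6, 25−14=11, 34−23=11, 20−14=6, 21−16=5.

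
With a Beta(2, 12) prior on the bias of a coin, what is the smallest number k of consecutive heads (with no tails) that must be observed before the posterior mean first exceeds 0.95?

k = 227

After k heads and 0 tails the posterior is Beta(2+k, 12), with mean (2+k)/(2+12+k).
Set (2+k)/(14+k) > 0.95 and solve: k > (0.95·14 − 2)/(1 − 0.95) = 226.000.
The smallest integer exceeding 226.000 is 227, and checking k=227: (229)/(241) = 0.9502 > 0.95.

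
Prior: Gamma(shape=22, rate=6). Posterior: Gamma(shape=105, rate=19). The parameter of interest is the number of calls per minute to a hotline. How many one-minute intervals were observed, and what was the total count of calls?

n = 13 one-minute intervals with total 83 calls

Gamma–Poisson conjugacy: posterior shape = α + Σxᵢ, posterior rate = β + n.
Matching: Σxᵢ = 105 − 22 = 83 and n = 19 − 6 = 13.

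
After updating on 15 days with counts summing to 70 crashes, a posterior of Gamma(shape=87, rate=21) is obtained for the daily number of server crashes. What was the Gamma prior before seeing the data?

A Gamma(α, β) prior (rate parametrization) on a Poisson rate with n observations summing to S gives posterior Gamma(α+S, β+n).
So α = 87 − 70 = 17 and β = 21 − 15 = 6.

Gamma(shape=17, rate=6)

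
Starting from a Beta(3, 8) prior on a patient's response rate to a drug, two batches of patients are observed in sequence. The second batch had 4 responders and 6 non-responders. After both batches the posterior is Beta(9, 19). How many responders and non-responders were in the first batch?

Sequential conjugate updates are equivalent to a single update on the pooled data, so total successes = posterior α − prior α and total failures = posterior β − prior β.
Total across both batches: 9−3=6 responders, 19−8=11 non-responders.
Subtract the second batch: 6−4=2 responders and 11−6=5 non-responders.

2 responders and 5 non-responders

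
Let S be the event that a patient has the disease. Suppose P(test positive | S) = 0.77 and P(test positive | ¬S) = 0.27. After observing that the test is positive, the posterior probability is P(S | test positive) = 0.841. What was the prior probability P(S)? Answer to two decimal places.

In odds form, posterior odds = prior odds × likelihood ratio, so prior odds = posterior odds ÷ LR.
Posterior odds = 0.841/(1−0.841) = 5.2893. LR = 0.77/0.27 = 2.8519.
Prior odds = 5.2893/2.8519 = 1.8547, so P(S) = 1.8547/(1+1.8547) ≈ 0.65.

P(S) = 0.65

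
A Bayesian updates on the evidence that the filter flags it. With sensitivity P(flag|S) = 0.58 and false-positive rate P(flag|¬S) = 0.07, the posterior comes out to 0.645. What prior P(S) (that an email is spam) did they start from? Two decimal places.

P(S) = 0.18

Bayes' rule in odds form gives O(S|E) = O(S)·[P(E|S)/P(E|¬S)], hence O(S) = O(S|E)/LR.
Posterior odds = 0.645/(1−0.645) = 1.8169. LR = 0.58/0.07 = 8.2857.
Prior odds = 1.8169/8.2857 = 0.2193, so P(S) = 0.2193/(1+0.2193) ≈ 0.18.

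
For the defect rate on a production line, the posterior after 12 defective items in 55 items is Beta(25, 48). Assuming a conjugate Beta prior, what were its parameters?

Beta is conjugate to the binomial likelihood: posterior = Beta(a+s, b+f).
So a = 25 − 12 = 13 and b = 48 − 43 = 5.

Beta(13, 5)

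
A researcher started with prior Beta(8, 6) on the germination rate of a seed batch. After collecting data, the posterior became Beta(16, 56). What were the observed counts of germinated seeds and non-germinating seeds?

Under Beta–binomial conjugacy the posterior parameters are (α+s, β+f).
Match parameters: s=16−8=8, f=56−6=50.

8 germinated seeds and 50 non-germinating seeds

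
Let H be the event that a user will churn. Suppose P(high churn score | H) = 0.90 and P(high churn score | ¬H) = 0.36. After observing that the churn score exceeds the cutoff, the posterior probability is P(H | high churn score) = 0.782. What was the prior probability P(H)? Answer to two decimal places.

P(H) = 0.59

Bayes' rule in odds form gives O(H|E) = O(H)·[P(E|H)/P(E|¬H)], hence O(H) = O(H|E)/LR.
Posterior odds = 0.782/(1−0.782) = 3.5872. LR = 0.90/0.36 = 2.5000.
Prior odds = 3.5872/2.5000 = 1.4349, so P(H) = 1.4349/(1+1.4349) ≈ 0.59.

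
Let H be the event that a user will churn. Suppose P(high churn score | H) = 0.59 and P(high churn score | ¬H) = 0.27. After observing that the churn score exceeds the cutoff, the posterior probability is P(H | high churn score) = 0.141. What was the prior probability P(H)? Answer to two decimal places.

P(H) = 0.07

Bayes' rule in odds form gives O(H|E) = O(H)·[P(E|H)/P(E|¬H)], hence O(H) = O(H|E)/LR.
Posterior odds = 0.141/(1−0.141) = 0.1641. LR = 0.59/0.27 = 2.1852.
Prior odds = 0.1641/2.1852 = 0.0751, so P(H) = 0.0751/(1+0.0751) ≈ 0.07.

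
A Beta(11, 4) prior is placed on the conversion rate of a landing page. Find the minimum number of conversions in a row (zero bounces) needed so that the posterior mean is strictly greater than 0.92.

After k conversions and 0 bounces the posterior is Beta(11+k, 4), with mean (11+k)/(11+4+k).
Set (11+k)/(15+k) > 0.92 and solve: k > (0.92·15 − 11)/(1 − 0.92) = 35.000.
The smallest integer exceeding 35.000 is 36.

k = 36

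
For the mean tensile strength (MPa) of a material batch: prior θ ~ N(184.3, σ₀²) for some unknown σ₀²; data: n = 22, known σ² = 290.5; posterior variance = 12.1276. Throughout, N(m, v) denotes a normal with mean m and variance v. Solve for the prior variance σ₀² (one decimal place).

Posterior precision equals prior precision plus data precision: 1/σ_n² = 1/σ₀² + n/σ².
So 1/σ₀² = 1/12.1276 − 22/290.5 = 0.082457 − 0.075731 = 0.006726.
Hence σ₀² = 1/0.006726 ≈ 148.7.

σ₀² = 148.7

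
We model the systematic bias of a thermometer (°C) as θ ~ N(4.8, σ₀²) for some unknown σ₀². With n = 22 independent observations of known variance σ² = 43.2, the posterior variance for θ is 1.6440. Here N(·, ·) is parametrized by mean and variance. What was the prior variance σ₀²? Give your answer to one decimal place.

For the Normal–Normal model with known σ², precisions add: τ_n = τ₀ + n/σ².
So 1/σ₀² = 1/1.6440 − 22/43.2 = 0.608273 − 0.509259 = 0.099014.
Hence σ₀² = 1/0.099014 ≈ 10.1.

σ₀² = 10.1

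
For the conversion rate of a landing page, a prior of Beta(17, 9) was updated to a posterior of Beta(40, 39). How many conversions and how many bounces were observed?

23 conversions and 30 bounces

Under Beta–binomial conjugacy the posterior parameters are (α+s, β+f).
So s = 40 − 17 = 23 and f = 39 − 9 = 30.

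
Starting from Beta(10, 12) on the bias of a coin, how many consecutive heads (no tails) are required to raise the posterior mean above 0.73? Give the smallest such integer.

After k heads and 0 tails the posterior is Beta(10+k, 12), with mean (10+k)/(10+12+k).
Set (10+k)/(22+k) > 0.73 and solve: k > (0.73·22 − 10)/(1 − 0.73) = 22.444.
The smallest integer exceeding 22.444 is 23, and checking k=23: (33)/(45) = 0.7333 > 0.73.

k = 23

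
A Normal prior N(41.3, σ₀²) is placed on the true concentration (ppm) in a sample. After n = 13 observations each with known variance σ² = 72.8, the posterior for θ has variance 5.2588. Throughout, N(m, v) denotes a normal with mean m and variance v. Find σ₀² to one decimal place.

σ₀² = 86.3

Posterior precision equals prior precision plus data precision: 1/σ_n² = 1/σ₀² + n/σ².
So 1/σ₀² = 1/5.2588 − 13/72.8 = 0.190157 − 0.178571 = 0.011586.
Hence σ₀² = 1/0.011586 ≈ 86.3.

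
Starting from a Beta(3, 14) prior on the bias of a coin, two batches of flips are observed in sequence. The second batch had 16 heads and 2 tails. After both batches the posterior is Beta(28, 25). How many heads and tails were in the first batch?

9 heads and 9 tails

Because Beta–binomial updating is additive in the counts, the combined data contributed (α_post−α_prior, β_post−β_prior) successes and failures.
Total across both batches: 28−3=25 heads, 25−14=11 tails.
Subtract the second batch: 25−16=9 heads and 11−2=9 tails.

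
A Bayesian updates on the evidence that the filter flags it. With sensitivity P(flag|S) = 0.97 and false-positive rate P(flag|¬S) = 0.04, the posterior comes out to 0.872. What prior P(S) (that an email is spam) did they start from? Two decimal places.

Bayes' rule in odds form gives O(S|E) = O(S)·[P(E|S)/P(E|¬S)], hence O(S) = O(S|E)/LR.
Posterior odds = 0.872/(1−0.872) = 6.8125. LR = 0.97/0.04 = 24.2500.
Prior odds = 6.8125/24.2500 = 0.2809, so P(S) = 0.2809/(1+0.2809) ≈ 0.22.

P(S) = 0.22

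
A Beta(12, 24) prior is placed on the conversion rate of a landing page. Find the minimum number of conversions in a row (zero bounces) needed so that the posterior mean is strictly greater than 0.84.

k = 115

After k conversions and 0 bounces the posterior is Beta(12+k, 24), with mean (12+k)/(12+24+k).
Set (12+k)/(36+k) > 0.84 and solve: k > (0.84·36 − 12)/(1 − 0.84) = 114.000.
The smallest integer exceeding 114.000 is 115.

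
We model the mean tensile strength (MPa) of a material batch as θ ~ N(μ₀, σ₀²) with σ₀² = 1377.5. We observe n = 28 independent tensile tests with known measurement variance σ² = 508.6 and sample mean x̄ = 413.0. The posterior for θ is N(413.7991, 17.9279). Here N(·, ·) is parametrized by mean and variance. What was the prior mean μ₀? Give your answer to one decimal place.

The posterior mean is a precision-weighted average: μ_n = (τ₀μ₀ + τ_data·x̄)/(τ₀+τ_data), with τ₀=1/σ₀² and τ_data=n/σ².
Here τ₀ = 1/1377.5 = 0.000726 and τ_data = 28/508.6 = 0.055053, so τ_n = 0.055779.
Rearranging for μ₀: μ₀ = (μ_n·τ_n − τ_data·x̄)/τ₀ = (413.7991·0.055779 − 0.055053·413.0) / 0.000726 = 0.344411/0.000726 ≈ 474.4.

μ₀ = 474.4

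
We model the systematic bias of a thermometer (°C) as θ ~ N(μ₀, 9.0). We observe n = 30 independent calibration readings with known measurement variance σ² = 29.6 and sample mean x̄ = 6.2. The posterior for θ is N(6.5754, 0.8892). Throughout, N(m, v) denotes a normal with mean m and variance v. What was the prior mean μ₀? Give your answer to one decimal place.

μ₀ = 10.0

With known observation variance, the Normal–Normal posterior has precision τ_n = τ₀ + n/σ² and mean μ_n = (τ₀μ₀ + (n/σ²)x̄)/τ_n.
Here τ₀ = 1/9.0 = 0.111111 and τ_data = 30/29.6 = 1.013514, so τ_n = 1.124625.
Rearranging for μ₀: μ₀ = (μ_n·τ_n − τ_data·x̄)/τ₀ = (6.5754·1.124625 − 1.013514·6.2) / 0.111111 = 1.111072/0.111111 ≈ 10.0.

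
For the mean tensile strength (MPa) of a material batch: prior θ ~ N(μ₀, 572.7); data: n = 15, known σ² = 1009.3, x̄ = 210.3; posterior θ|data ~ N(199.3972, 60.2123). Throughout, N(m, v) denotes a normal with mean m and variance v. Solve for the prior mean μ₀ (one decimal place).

μ₀ = 106.6

The posterior mean is a precision-weighted average: μ_n = (τ₀μ₀ + τ_data·x̄)/(τ₀+τ_data), with τ₀=1/σ₀² and τ_data=n/σ².
Here τ₀ = 1/572.7 = 0.001746 and τ_data = 15/1009.3 = 0.014862, so τ_n = 0.016608.
Rearranging for μ₀: μ₀ = (μ_n·τ_n − τ_data·x̄)/τ₀ = (199.3972·0.016608 − 0.014862·210.3) / 0.001746 = 0.186110/0.001746 ≈ 106.6.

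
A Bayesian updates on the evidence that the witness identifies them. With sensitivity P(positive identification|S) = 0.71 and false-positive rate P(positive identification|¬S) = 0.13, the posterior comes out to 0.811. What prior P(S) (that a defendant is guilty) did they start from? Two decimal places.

P(S) = 0.44

Bayes' rule in odds form gives O(S|E) = O(S)·[P(E|S)/P(E|¬S)], hence O(S) = O(S|E)/LR.
Posterior odds = 0.811/(1−0.811) = 4.2910. LR = 0.71/0.13 = 5.4615.
Prior odds = 4.2910/5.4615 = 0.7857, so P(S) = 0.7857/(1+0.7857) ≈ 0.44.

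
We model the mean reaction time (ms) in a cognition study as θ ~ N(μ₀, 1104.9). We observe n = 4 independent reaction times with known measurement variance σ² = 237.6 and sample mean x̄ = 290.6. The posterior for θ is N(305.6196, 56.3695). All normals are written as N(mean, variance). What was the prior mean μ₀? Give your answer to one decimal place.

The posterior mean is a precision-weighted average: μ_n = (τ₀μ₀ + τ_data·x̄)/(τ₀+τ_data), with τ₀=1/σ₀² and τ_data=n/σ².
Here τ₀ = 1/1104.9 = 0.000905 and τ_data = 4/237.6 = 0.016835, so τ_n = 0.017740.
Rearranging for μ₀: μ₀ = (μ_n·τ_n − τ_data·x̄)/τ₀ = (305.6196·0.017740 − 0.016835·290.6) / 0.000905 = 0.529441/0.000905 ≈ 585.0.

μ₀ = 585.0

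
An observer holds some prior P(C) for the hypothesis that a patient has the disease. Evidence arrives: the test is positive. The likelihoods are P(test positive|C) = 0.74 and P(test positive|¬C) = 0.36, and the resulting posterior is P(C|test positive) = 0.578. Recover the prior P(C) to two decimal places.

P(C) = 0.40

Bayes' rule in odds form gives O(C|E) = O(C)·[P(E|C)/P(E|¬C)], hence O(C) = O(C|E)/LR.
Posterior odds = 0.578/(1−0.578) = 1.3697. LR = 0.74/0.36 = 2.0556.
Prior odds = 1.3697/2.0556 = 0.6663, so P(C) = 0.6663/(1+0.6663) ≈ 0.40.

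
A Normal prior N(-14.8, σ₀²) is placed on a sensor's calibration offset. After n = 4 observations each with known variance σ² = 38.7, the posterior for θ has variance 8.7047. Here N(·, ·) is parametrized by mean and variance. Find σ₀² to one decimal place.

For the Normal–Normal model with known σ², precisions add: τ_n = τ₀ + n/σ².
So 1/σ₀² = 1/8.7047 − 4/38.7 = 0.114880 − 0.103359 = 0.011521.
Hence σ₀² = 1/0.011521 ≈ 86.8.

σ₀² = 86.8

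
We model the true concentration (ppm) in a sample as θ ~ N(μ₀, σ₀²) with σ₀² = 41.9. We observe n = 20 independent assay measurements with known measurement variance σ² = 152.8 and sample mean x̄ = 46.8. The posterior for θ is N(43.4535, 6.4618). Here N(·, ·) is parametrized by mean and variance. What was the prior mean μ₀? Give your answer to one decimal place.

μ₀ = 25.1

With known observation variance, the Normal–Normal posterior has precision τ_n = τ₀ + n/σ² and mean μ_n = (τ₀μ₀ + (n/σ²)x̄)/τ_n.
Here τ₀ = 1/41.9 = 0.023866 and τ_data = 20/152.8 = 0.130890, so τ_n = 0.154756.
Rearranging for μ₀: μ₀ = (μ_n·τ_n − τ_data·x̄)/τ₀ = (43.4535·0.154756 − 0.130890·46.8) / 0.023866 = 0.599038/0.023866 ≈ 25.1.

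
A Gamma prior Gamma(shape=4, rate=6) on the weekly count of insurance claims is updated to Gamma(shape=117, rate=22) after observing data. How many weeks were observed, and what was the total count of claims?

Gamma–Poisson conjugacy: posterior shape = α + Σxᵢ, posterior rate = β + n.
Matching: Σxᵢ = 117 − 4 = 113 and n = 22 − 6 = 16.

n = 16 weeks with total 113 claims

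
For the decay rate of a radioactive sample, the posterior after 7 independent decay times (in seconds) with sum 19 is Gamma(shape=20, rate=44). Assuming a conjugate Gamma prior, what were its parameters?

For an exponential likelihood with a Gamma(α, β) prior on the rate, n observations with total T give posterior Gamma(α+n, β+T).
So α = 20 − 7 = 13 and β = 44 − 19 = 25.

Gamma(shape=13, rate=25)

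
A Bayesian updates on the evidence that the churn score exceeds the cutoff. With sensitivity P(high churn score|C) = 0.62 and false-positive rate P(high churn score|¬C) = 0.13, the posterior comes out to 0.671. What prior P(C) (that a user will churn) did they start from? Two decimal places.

P(C) = 0.30

Bayes' rule in odds form gives O(C|E) = O(C)·[P(E|C)/P(E|¬C)], hence O(C) = O(C|E)/LR.
Posterior odds = 0.671/(1−0.671) = 2.0395. LR = 0.62/0.13 = 4.7692.
Prior odds = 2.0395/4.7692 = 0.4276, so P(C) = 0.4276/(1+0.4276) ≈ 0.30.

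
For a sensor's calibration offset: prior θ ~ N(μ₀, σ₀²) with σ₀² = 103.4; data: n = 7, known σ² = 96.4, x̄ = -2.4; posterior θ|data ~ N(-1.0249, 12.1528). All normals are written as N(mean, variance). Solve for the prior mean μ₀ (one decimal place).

μ₀ = 9.3

The posterior mean is a precision-weighted average: μ_n = (τ₀μ₀ + τ_data·x̄)/(τ₀+τ_data), with τ₀=1/σ₀² and τ_data=n/σ².
Here τ₀ = 1/103.4 = 0.009671 and τ_data = 7/96.4 = 0.072614, so τ_n = 0.082285.
Rearranging for μ₀: μ₀ = (μ_n·τ_n − τ_data·x̄)/τ₀ = (-1.0249·0.082285 − 0.072614·-2.4) / 0.009671 = 0.089940/0.009671 ≈ 9.3.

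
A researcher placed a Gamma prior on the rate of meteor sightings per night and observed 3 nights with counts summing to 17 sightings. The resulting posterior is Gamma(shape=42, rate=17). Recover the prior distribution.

Gamma(shape=25, rate=14)

Gamma–Poisson conjugacy: posterior shape = α + Σxᵢ, posterior rate = β + n.
So α = 42 − 17 = 25 and β = 17 − 3 = 14.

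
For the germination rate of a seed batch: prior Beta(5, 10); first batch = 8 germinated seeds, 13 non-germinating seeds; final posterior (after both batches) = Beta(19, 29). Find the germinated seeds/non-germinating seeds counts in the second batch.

Sequential conjugate updates are equivalent to a single update on the pooled data, so total successes = posterior α − prior α and total failures = posterior β − prior β.
Total across both batches: 19−5=14 germinated seeds, 29−10=19 non-germinating seeds.
Subtract the first batch: 14−8=6 germinated seeds and 19−13=6 non-germinating seeds.

6 germinated seeds and 6 non-germinating seeds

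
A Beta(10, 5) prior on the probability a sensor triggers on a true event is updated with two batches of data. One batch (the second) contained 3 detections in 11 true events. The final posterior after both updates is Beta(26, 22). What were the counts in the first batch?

Sequential conjugate updates are equivalent to a single update on the pooled data, so total successes = posterior α − prior α and total failures = posterior β − prior β.
Total across both batches: 26−10=16 detections, 22−5=17 misses.
Subtract the second batch: 16−3=13 detections and 17−8=9 misses.

13 detections and 9 misses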